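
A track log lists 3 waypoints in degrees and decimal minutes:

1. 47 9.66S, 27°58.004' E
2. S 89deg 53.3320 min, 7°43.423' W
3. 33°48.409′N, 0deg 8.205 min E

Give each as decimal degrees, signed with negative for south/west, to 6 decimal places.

1. -47.161000, 27.966733
2. -89.888867, -7.723717
3. 33.806817, 0.136750

Point 1:
  Latitude: 9.66′ = 0.161000°; total 47.1610000
  hemisphere S, so the sign is −
  λ: 58.004′ = 0.966733°; total 27.9667333
  E → positive
Point 2:
  Lat: 53.332′ = 0.888867°; total 89.8888667
  S ⇒ negate
  Longitude: 7 + 43.423/60 = 7.7237167
  W → negative
Point 3:
  Latitude: 48.409′ = 0.806817°; total 33.8068167
  N ⇒ keep positive
  Lon: 8.205′ = 0.136750°; total 0.1367500
  E ⇒ keep positive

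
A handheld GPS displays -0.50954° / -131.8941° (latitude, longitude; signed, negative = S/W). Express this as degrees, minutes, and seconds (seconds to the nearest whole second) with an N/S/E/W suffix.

0°30′34″ S, 131°53′39″ W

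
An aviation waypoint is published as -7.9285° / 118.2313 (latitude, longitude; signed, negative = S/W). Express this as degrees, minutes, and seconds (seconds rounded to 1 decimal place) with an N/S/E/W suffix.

Latitude is negative → S; |value| = 7.928500
Latitude: 0.928500° → 55.71000′; 0.71000 × 60 = 42.600″
Lon: 0.231300° → 13.87800′; 0.87800 × 60 = 52.680″

7°55′42.6″ S, 118°13′52.7″ E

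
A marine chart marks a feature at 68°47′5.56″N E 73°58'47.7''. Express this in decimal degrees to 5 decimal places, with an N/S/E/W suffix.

68.78488° N, 73.97992° E

Lat: 47′ + 5.56″ = 47.09267′; 68 + 47.09267/60 = 68.784878
λ: 73 + 58/60 + 47.7/3600 = 73.979917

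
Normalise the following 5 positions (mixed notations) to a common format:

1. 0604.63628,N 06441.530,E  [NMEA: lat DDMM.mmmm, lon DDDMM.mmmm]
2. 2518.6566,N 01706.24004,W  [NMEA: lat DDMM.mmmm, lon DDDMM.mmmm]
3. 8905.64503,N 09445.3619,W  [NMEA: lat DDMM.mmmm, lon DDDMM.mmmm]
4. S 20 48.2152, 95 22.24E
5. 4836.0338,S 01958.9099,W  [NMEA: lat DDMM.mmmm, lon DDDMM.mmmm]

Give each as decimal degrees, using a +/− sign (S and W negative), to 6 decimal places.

1. 6.077271, 64.692167
2. 25.310943, -17.104001
3. 89.094084, -94.756032
4. -20.803587, 95.370667
5. -48.600563, -19.981832

Point 1:
  φ: split at 2 digits → 06° and 4.63628′; 6 + 4.63628/60 = 6.0772713
  N → positive
  Longitude: split at 3 digits → 064° and 41.53′; 64 + 41.53/60 = 64.6921667
  E ⇒ keep positive
Point 2:
  Lat: degrees = first 2 digits = 25, minutes = 18.6566; 25 + 18.6566/60 = 25.3109433
  N → positive
  Lon: degrees = first 3 digits = 17, minutes = 6.24004; 17 + 6.24004/60 = 17.1040007
  W → negative
Point 3:
  Lat: degrees = first 2 digits = 89, minutes = 5.64503; 89 + 5.64503/60 = 89.0940838
  N ⇒ keep positive
  Lon: split at 3 digits → 094° and 45.3619′; 94 + 45.3619/60 = 94.7560317
  hemisphere W, so the sign is −
Point 4:
  φ: 48.2152′ = 0.803587°; total 20.8035867
  hemisphere S, so the sign is −
  λ: 95 + 22.24/60 = 95.3706667
  E ⇒ keep positive
Point 5:
  Latitude: split at 2 digits → 48° and 36.0338′; 48 + 36.0338/60 = 48.6005633
  S → negative
  Longitude: split at 3 digits → 019° and 58.9099′; 19 + 58.9099/60 = 19.9818317
  W ⇒ negate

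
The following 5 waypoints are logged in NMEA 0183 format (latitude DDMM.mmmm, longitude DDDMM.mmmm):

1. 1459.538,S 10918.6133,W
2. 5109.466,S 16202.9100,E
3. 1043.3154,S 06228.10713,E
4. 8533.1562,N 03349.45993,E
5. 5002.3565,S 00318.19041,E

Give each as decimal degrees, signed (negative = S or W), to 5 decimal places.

1. -14.99230, -109.31022
2. -51.15777, 162.04850
3. -10.72192, 62.46845
4. 85.55260, 33.82433
5. -50.03928, 3.30317

Point 1:
  Latitude: degrees = first 2 digits = 14, minutes = 59.538; 14 + 59.538/60 = 14.992300
  S → negative
  λ: degrees = first 3 digits = 109, minutes = 18.6133; 109 + 18.6133/60 = 109.310222
  W ⇒ negate
Point 2:
  Latitude: split at 2 digits → 51° and 9.466′; 51 + 9.466/60 = 51.157767
  S ⇒ negate
  Longitude: degrees = first 3 digits = 162, minutes = 2.91; 162 + 2.91/60 = 162.048500
  E ⇒ keep positive
Point 3:
  Latitude: split at 2 digits → 10° and 43.3154′; 10 + 43.3154/60 = 10.721923
  S ⇒ negate
  Longitude: degrees = first 3 digits = 62, minutes = 28.10713; 62 + 28.10713/60 = 62.468452
  E → positive
Point 4:
  Latitude: split at 2 digits → 85° and 33.1562′; 85 + 33.1562/60 = 85.552603
  N ⇒ keep positive
  Lon: degrees = first 3 digits = 33, minutes = 49.45993; 33 + 49.45993/60 = 33.824332
  E → positive
Point 5:
  φ: split at 2 digits → 50° and 2.3565′; 50 + 2.3565/60 = 50.039275
  S ⇒ negate
  Lon: degrees = first 3 digits = 3, minutes = 18.19041; 3 + 18.19041/60 = 3.303174
  E ⇒ keep positive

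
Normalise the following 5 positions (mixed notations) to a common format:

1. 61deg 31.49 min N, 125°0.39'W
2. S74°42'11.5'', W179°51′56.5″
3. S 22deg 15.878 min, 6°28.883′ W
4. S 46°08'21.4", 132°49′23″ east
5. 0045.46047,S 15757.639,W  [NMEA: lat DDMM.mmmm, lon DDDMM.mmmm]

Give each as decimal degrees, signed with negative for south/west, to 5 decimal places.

Point 1:
  Latitude: 31.49′ = 0.524833°; total 61.524833
  N → positive
  Lon: 125 + 0.39/60 = 125.006500
  W ⇒ negate
Point 2:
  φ: 42′ + 11.5″ = 42.19167′; 74 + 42.19167/60 = 74.703194
  hemisphere S, so the sign is −
  Lon: 179 + 51/60 + 56.5/3600 = 179.865694
  W → negative
Point 3:
  Latitude: 22 + 15.878/60 = 22.264633
  S ⇒ negate
  λ: 28.883′ = 0.481383°; total 6.481383
  hemisphere W, so the sign is −
Point 4:
  Latitude: 8′ + 21.4″ = 8.35667′; 46 + 8.35667/60 = 46.139278
  S → negative
  λ: 132° + 49/60 + 23/3600 = 132 + 0.816667 + 0.006389 = 132.823056
  E → positive
Point 5:
  φ: split at 2 digits → 00° and 45.46047′; 0 + 45.46047/60 = 0.757675
  S ⇒ negate
  λ: degrees = first 3 digits = 157, minutes = 57.639; 157 + 57.639/60 = 157.960650
  W ⇒ negate

1. 61.52483, -125.00650
2. -74.70319, -179.86569
3. -22.26463, -6.48138
4. -46.13928, 132.82306
5. -0.75767, -157.96065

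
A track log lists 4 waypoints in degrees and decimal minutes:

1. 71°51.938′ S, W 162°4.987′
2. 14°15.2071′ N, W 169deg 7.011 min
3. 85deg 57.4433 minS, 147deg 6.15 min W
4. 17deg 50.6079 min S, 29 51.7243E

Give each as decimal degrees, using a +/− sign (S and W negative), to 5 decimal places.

1. -71.86563, -162.08312
2. 14.25345, -169.11685
3. -85.95739, -147.10250
4. -17.84347, 29.86207

Point 1:
  Lat: 71 + 51.938/60 = 71.865633
  hemisphere S, so the sign is −
  λ: 4.987′ = 0.083117°; total 162.083117
  W ⇒ negate
Point 2:
  φ: 15.2071′ = 0.253452°; total 14.253452
  N → positive
  Longitude: 7.011′ = 0.116850°; total 169.116850
  W → negative
Point 3:
  Lat: 85 + 57.4433/60 = 85.957388
  S ⇒ negate
  Lon: 6.15′ = 0.102500°; total 147.102500
  W ⇒ negate
Point 4:
  Lat: 17 + 50.6079/60 = 17.843465
  S → negative
  Longitude: 51.7243′ = 0.862072°; total 29.862072
  E → positive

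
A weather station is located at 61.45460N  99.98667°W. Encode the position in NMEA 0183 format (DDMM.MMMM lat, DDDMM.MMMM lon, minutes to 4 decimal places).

6127.2760,N / 09959.2002,W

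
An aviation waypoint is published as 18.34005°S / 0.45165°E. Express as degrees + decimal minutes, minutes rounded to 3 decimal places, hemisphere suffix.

18° 20.403′ S, 0° 27.099′ E

Latitude: fractional part 0.340050 → 20.40300 minutes
λ: fractional part 0.451650 → 27.09900 minutes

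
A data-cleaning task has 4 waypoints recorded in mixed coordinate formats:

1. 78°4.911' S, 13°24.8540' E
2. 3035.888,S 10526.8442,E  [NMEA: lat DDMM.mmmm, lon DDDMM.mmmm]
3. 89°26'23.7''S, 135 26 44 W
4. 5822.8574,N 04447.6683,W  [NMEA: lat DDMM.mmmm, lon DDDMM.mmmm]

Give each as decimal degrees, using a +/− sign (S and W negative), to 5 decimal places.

Point 1:
  Lat: 4.911′ = 0.081850°; total 78.081850
  S → negative
  Lon: 24.854′ = 0.414233°; total 13.414233
  E ⇒ keep positive
Point 2:
  φ: degrees = first 2 digits = 30, minutes = 35.888; 30 + 35.888/60 = 30.598133
  hemisphere S, so the sign is −
  Lon: degrees = first 3 digits = 105, minutes = 26.8442; 105 + 26.8442/60 = 105.447403
  E ⇒ keep positive
Point 3:
  Latitude: 26′ + 23.7″ = 26.39500′; 89 + 26.39500/60 = 89.439917
  hemisphere S, so the sign is −
  Lon: 26′ + 44″ = 26.73333′; 135 + 26.73333/60 = 135.445556
  hemisphere W, so the sign is −
Point 4:
  φ: degrees = first 2 digits = 58, minutes = 22.8574; 58 + 22.8574/60 = 58.380957
  N → positive
  λ: degrees = first 3 digits = 44, minutes = 47.6683; 44 + 47.6683/60 = 44.794472
  hemisphere W, so the sign is −

1. -78.08185, 13.41423
2. -30.59813, 105.44740
3. -89.43992, -135.44556
4. 58.38096, -44.79447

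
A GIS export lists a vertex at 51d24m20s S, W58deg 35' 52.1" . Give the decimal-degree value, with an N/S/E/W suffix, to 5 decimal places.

Lat: 51 + 24/60 + 20/3600 = 51.405556
Lon: 35′ + 52.1″ = 35.86833′; 58 + 35.86833/60 = 58.597806

51.40556° S, 58.59781° W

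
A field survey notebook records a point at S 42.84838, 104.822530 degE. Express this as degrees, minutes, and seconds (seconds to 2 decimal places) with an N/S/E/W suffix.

Lat: 0.848380° → 50.90280′; 0.90280 × 60 = 54.1680″
Longitude: 0.822530° → 49.35180′; 0.35180 × 60 = 21.1080″

42°50′54.17″ S, 104°49′21.11″ E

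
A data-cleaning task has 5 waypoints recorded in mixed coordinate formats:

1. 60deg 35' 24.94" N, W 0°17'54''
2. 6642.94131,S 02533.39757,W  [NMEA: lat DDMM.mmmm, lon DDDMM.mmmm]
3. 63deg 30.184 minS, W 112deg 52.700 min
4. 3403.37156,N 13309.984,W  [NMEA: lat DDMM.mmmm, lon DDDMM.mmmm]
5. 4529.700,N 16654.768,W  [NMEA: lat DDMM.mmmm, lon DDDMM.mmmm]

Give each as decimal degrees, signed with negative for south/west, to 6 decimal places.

Point 1:
  Lat: 60° + 35/60 + 24.94/3600 = 60 + 0.583333 + 0.006928 = 60.5902611
  N ⇒ keep positive
  λ: 0 + 17/60 + 54/3600 = 0.2983333
  hemisphere W, so the sign is −
Point 2:
  Lat: degrees = first 2 digits = 66, minutes = 42.94131; 66 + 42.94131/60 = 66.7156885
  hemisphere S, so the sign is −
  Longitude: degrees = first 3 digits = 25, minutes = 33.39757; 25 + 33.39757/60 = 25.5566262
  W → negative
Point 3:
  Lat: 63 + 30.184/60 = 63.5030667
  hemisphere S, so the sign is −
  Longitude: 112 + 52.7/60 = 112.8783333
  hemisphere W, so the sign is −
Point 4:
  Lat: degrees = first 2 digits = 34, minutes = 3.37156; 34 + 3.37156/60 = 34.0561927
  N → positive
  Longitude: split at 3 digits → 133° and 9.984′; 133 + 9.984/60 = 133.1664000
  W → negative
Point 5:
  φ: split at 2 digits → 45° and 29.7′; 45 + 29.7/60 = 45.4950000
  N → positive
  Longitude: degrees = first 3 digits = 166, minutes = 54.768; 166 + 54.768/60 = 166.9128000
  W ⇒ negate

1. 60.590261, -0.298333
2. -66.715689, -25.556626
3. -63.503067, -112.878333
4. 34.056193, -133.166400
5. 45.495000, -166.912800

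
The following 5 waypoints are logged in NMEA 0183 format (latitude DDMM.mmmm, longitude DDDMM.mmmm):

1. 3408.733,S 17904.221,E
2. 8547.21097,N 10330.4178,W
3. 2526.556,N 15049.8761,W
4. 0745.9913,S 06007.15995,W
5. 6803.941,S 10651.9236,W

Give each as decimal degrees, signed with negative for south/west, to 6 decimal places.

1. -34.145550, 179.070350
2. 85.786850, -103.506963
3. 25.442600, -150.831268
4. -7.766522, -60.119333
5. -68.065683, -106.865393

Point 1:
  Latitude: degrees = first 2 digits = 34, minutes = 8.733; 34 + 8.733/60 = 34.1455500
  hemisphere S, so the sign is −
  λ: degrees = first 3 digits = 179, minutes = 4.221; 179 + 4.221/60 = 179.0703500
  E ⇒ keep positive
Point 2:
  φ: split at 2 digits → 85° and 47.21097′; 85 + 47.21097/60 = 85.7868495
  N → positive
  Longitude: split at 3 digits → 103° and 30.4178′; 103 + 30.4178/60 = 103.5069633
  W → negative
Point 3:
  Lat: degrees = first 2 digits = 25, minutes = 26.556; 25 + 26.556/60 = 25.4426000
  N → positive
  λ: degrees = first 3 digits = 150, minutes = 49.8761; 150 + 49.8761/60 = 150.8312683
  hemisphere W, so the sign is −
Point 4:
  Lat: degrees = first 2 digits = 7, minutes = 45.9913; 7 + 45.9913/60 = 7.7665217
  S ⇒ negate
  Longitude: split at 3 digits → 060° and 7.15995′; 60 + 7.15995/60 = 60.1193325
  hemisphere W, so the sign is −
Point 5:
  φ: degrees = first 2 digits = 68, minutes = 3.941; 68 + 3.941/60 = 68.0656833
  hemisphere S, so the sign is −
  Longitude: split at 3 digits → 106° and 51.9236′; 106 + 51.9236/60 = 106.8653933
  W → negative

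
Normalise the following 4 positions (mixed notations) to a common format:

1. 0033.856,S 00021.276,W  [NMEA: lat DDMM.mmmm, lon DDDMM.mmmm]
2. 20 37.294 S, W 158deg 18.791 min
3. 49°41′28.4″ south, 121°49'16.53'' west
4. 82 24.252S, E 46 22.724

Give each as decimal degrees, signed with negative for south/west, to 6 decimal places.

Point 1:
  φ: degrees = first 2 digits = 0, minutes = 33.856; 0 + 33.856/60 = 0.5642667
  S ⇒ negate
  λ: split at 3 digits → 000° and 21.276′; 0 + 21.276/60 = 0.3546000
  W ⇒ negate
Point 2:
  φ: 20 + 37.294/60 = 20.6215667
  S → negative
  Lon: 18.791′ = 0.313183°; total 158.3131833
  W ⇒ negate
Point 3:
  Latitude: 41′ + 28.4″ = 41.47333′; 49 + 41.47333/60 = 49.6912222
  S → negative
  Lon: 121° + 49/60 + 16.53/3600 = 121 + 0.816667 + 0.004592 = 121.8212583
  hemisphere W, so the sign is −
Point 4:
  φ: 82 + 24.252/60 = 82.4042000
  hemisphere S, so the sign is −
  Lon: 46 + 22.724/60 = 46.3787333
  E ⇒ keep positive

1. -0.564267, -0.354600
2. -20.621567, -158.313183
3. -49.691222, -121.821258
4. -82.404200, 46.378733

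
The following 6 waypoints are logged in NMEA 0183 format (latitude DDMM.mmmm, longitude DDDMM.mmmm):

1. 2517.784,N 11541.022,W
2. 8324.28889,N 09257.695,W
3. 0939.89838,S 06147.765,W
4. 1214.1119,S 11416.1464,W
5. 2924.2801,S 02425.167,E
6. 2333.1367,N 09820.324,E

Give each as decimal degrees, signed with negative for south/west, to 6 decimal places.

Point 1:
  φ: degrees = first 2 digits = 25, minutes = 17.784; 25 + 17.784/60 = 25.2964000
  N ⇒ keep positive
  Longitude: degrees = first 3 digits = 115, minutes = 41.022; 115 + 41.022/60 = 115.6837000
  W → negative
Point 2:
  φ: degrees = first 2 digits = 83, minutes = 24.28889; 83 + 24.28889/60 = 83.4048148
  N → positive
  λ: degrees = first 3 digits = 92, minutes = 57.695; 92 + 57.695/60 = 92.9615833
  W ⇒ negate
Point 3:
  Lat: split at 2 digits → 09° and 39.89838′; 9 + 39.89838/60 = 9.6649730
  hemisphere S, so the sign is −
  Lon: degrees = first 3 digits = 61, minutes = 47.765; 61 + 47.765/60 = 61.7960833
  W → negative
Point 4:
  φ: split at 2 digits → 12° and 14.1119′; 12 + 14.1119/60 = 12.2351983
  S → negative
  λ: split at 3 digits → 114° and 16.1464′; 114 + 16.1464/60 = 114.2691067
  W → negative
Point 5:
  Latitude: degrees = first 2 digits = 29, minutes = 24.2801; 29 + 24.2801/60 = 29.4046683
  S ⇒ negate
  Lon: degrees = first 3 digits = 24, minutes = 25.167; 24 + 25.167/60 = 24.4194500
  E ⇒ keep positive
Point 6:
  Latitude: split at 2 digits → 23° and 33.1367′; 23 + 33.1367/60 = 23.5522783
  N → positive
  Lon: split at 3 digits → 098° and 20.324′; 98 + 20.324/60 = 98.3387333
  E ⇒ keep positive

1. 25.296400, -115.683700
2. 83.404815, -92.961583
3. -9.664973, -61.796083
4. -12.235198, -114.269107
5. -29.404668, 24.419450
6. 23.552278, 98.338733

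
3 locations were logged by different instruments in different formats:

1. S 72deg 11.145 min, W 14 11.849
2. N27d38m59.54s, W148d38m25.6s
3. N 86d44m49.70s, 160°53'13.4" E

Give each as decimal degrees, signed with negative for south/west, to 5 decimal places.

1. -72.18575, -14.19748
2. 27.64987, -148.64044
3. 86.74714, 160.88706

Point 1:
  φ: 72 + 11.145/60 = 72.185750
  hemisphere S, so the sign is −
  Lon: 14 + 11.849/60 = 14.197483
  W ⇒ negate
Point 2:
  Latitude: 27° + 38/60 + 59.54/3600 = 27 + 0.633333 + 0.016539 = 27.649872
  N → positive
  Longitude: 38′ + 25.6″ = 38.42667′; 148 + 38.42667/60 = 148.640444
  hemisphere W, so the sign is −
Point 3:
  Latitude: 86 + 44/60 + 49.7/3600 = 86.747139
  N ⇒ keep positive
  Lon: 53′ + 13.4″ = 53.22333′; 160 + 53.22333/60 = 160.887056
  E → positive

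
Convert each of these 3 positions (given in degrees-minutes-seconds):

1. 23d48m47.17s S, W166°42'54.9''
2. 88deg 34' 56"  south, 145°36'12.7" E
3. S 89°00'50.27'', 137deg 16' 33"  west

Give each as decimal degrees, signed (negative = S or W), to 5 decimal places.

1. -23.81310, -166.71525
2. -88.58222, 145.60353
3. -89.01396, -137.27583

Point 1:
  Lat: 48′ + 47.17″ = 48.78617′; 23 + 48.78617/60 = 23.813103
  S → negative
  λ: 166 + 42/60 + 54.9/3600 = 166.715250
  W → negative
Point 2:
  φ: 34′ + 56″ = 34.93333′; 88 + 34.93333/60 = 88.582222
  S → negative
  λ: 36′ + 12.7″ = 36.21167′; 145 + 36.21167/60 = 145.603528
  E ⇒ keep positive
Point 3:
  Lat: 89° + 0/60 + 50.27/3600 = 89 + 0.000000 + 0.013964 = 89.013964
  S → negative
  Lon: 137 + 16/60 + 33/3600 = 137.275833
  W ⇒ negate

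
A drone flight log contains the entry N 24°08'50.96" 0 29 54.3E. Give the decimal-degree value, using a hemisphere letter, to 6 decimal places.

24.147489° N, 0.498417° E

φ: 24 + 8/60 + 50.96/3600 = 24.1474889
Longitude: 29′ + 54.3″ = 29.90500′; 0 + 29.90500/60 = 0.4984167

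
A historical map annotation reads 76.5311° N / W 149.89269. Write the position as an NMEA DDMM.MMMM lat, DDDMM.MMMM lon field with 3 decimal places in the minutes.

φ: minutes = (76.531100 − 76) × 60 = 31.86600
λ: fractional part 0.892690 → 53.56140 minutes

7631.866,N / 14953.561,W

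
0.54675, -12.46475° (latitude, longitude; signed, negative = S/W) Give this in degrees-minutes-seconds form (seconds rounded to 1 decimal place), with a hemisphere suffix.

0°32′48.3″ N, 12°27′53.1″ W

φ: 0.546750 × 60 = 32.80500′ → 32′, remainder × 60 = 48.300″
Longitude is negative → W; |value| = 12.464750
Lon: 0.464750° → 27.88500′; 0.88500 × 60 = 53.100″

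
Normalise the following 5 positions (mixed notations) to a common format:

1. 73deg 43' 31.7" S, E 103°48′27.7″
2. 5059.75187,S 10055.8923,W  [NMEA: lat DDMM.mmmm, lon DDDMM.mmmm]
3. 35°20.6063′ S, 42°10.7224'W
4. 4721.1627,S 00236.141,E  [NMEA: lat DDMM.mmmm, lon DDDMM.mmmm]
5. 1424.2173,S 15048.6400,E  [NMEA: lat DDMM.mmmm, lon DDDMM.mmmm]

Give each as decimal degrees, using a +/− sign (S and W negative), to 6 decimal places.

1. -73.725472, 103.807694
2. -50.995865, -100.931538
3. -35.343438, -42.178707
4. -47.352712, 2.602350
5. -14.403622, 150.810667

Point 1:
  Latitude: 43′ + 31.7″ = 43.52833′; 73 + 43.52833/60 = 73.7254722
  S ⇒ negate
  Longitude: 103 + 48/60 + 27.7/3600 = 103.8076944
  E → positive
Point 2:
  φ: split at 2 digits → 50° and 59.75187′; 50 + 59.75187/60 = 50.9958645
  hemisphere S, so the sign is −
  Lon: degrees = first 3 digits = 100, minutes = 55.8923; 100 + 55.8923/60 = 100.9315383
  W ⇒ negate
Point 3:
  Latitude: 20.6063′ = 0.343438°; total 35.3434383
  hemisphere S, so the sign is −
  Lon: 10.7224′ = 0.178707°; total 42.1787067
  W ⇒ negate
Point 4:
  Lat: degrees = first 2 digits = 47, minutes = 21.1627; 47 + 21.1627/60 = 47.3527117
  S → negative
  Longitude: split at 3 digits → 002° and 36.141′; 2 + 36.141/60 = 2.6023500
  E → positive
Point 5:
  Lat: split at 2 digits → 14° and 24.2173′; 14 + 24.2173/60 = 14.4036217
  S ⇒ negate
  λ: split at 3 digits → 150° and 48.64′; 150 + 48.64/60 = 150.8106667
  E → positive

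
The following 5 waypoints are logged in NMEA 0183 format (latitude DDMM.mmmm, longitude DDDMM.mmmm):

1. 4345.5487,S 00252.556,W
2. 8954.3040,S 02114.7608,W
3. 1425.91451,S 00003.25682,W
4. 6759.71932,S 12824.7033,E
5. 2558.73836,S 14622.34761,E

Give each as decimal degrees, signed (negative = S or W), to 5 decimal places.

1. -43.75915, -2.87593
2. -89.90507, -21.24601
3. -14.43191, -0.05428
4. -67.99532, 128.41172
5. -25.97897, 146.37246

Point 1:
  Lat: degrees = first 2 digits = 43, minutes = 45.5487; 43 + 45.5487/60 = 43.759145
  S ⇒ negate
  λ: split at 3 digits → 002° and 52.556′; 2 + 52.556/60 = 2.875933
  hemisphere W, so the sign is −
Point 2:
  Lat: split at 2 digits → 89° and 54.304′; 89 + 54.304/60 = 89.905067
  S → negative
  Lon: degrees = first 3 digits = 21, minutes = 14.7608; 21 + 14.7608/60 = 21.246013
  W ⇒ negate
Point 3:
  Latitude: degrees = first 2 digits = 14, minutes = 25.91451; 14 + 25.91451/60 = 14.431909
  S → negative
  Lon: degrees = first 3 digits = 0, minutes = 3.25682; 0 + 3.25682/60 = 0.054280
  W → negative
Point 4:
  Latitude: degrees = first 2 digits = 67, minutes = 59.71932; 67 + 59.71932/60 = 67.995322
  hemisphere S, so the sign is −
  Lon: split at 3 digits → 128° and 24.7033′; 128 + 24.7033/60 = 128.411722
  E → positive
Point 5:
  Lat: split at 2 digits → 25° and 58.73836′; 25 + 58.73836/60 = 25.978973
  hemisphere S, so the sign is −
  Lon: split at 3 digits → 146° and 22.34761′; 146 + 22.34761/60 = 146.372460
  E ⇒ keep positive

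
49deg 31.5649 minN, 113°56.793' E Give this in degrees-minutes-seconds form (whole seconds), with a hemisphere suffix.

Latitude: fractional minutes 0.56490 × 60 = 33.89″
Lon: fractional minutes 0.79300 × 60 = 47.58″

49°31′34″ N, 113°56′48″ E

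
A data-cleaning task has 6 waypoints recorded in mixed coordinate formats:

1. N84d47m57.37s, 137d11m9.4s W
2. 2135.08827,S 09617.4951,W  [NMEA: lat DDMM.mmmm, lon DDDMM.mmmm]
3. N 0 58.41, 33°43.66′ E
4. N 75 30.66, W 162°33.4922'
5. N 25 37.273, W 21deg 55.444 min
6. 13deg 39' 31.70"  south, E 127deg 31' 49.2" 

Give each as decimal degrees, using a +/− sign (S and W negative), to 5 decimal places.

1. 84.79927, -137.18594
2. -21.58480, -96.29159
3. 0.97350, 33.72767
4. 75.51100, -162.55820
5. 25.62122, -21.92407
6. -13.65881, 127.53033

Point 1:
  Latitude: 84 + 47/60 + 57.37/3600 = 84.799269
  N ⇒ keep positive
  Longitude: 137° + 11/60 + 9.4/3600 = 137 + 0.183333 + 0.002611 = 137.185944
  W → negative
Point 2:
  Lat: split at 2 digits → 21° and 35.08827′; 21 + 35.08827/60 = 21.584805
  hemisphere S, so the sign is −
  Longitude: split at 3 digits → 096° and 17.4951′; 96 + 17.4951/60 = 96.291585
  W ⇒ negate
Point 3:
  φ: 58.41′ = 0.973500°; total 0.973500
  N ⇒ keep positive
  Lon: 33 + 43.66/60 = 33.727667
  E ⇒ keep positive
Point 4:
  φ: 75 + 30.66/60 = 75.511000
  N ⇒ keep positive
  Longitude: 162 + 33.4922/60 = 162.558203
  hemisphere W, so the sign is −
Point 5:
  Latitude: 37.273′ = 0.621217°; total 25.621217
  N → positive
  λ: 21 + 55.444/60 = 21.924067
  W → negative
Point 6:
  Latitude: 39′ + 31.7″ = 39.52833′; 13 + 39.52833/60 = 13.658806
  S ⇒ negate
  Longitude: 127 + 31/60 + 49.2/3600 = 127.530333
  E ⇒ keep positive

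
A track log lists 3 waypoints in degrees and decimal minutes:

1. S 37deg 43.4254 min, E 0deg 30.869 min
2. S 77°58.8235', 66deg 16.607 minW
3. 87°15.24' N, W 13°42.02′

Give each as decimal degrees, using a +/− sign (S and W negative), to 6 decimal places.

Point 1:
  φ: 37 + 43.4254/60 = 37.7237567
  hemisphere S, so the sign is −
  Lon: 0 + 30.869/60 = 0.5144833
  E ⇒ keep positive
Point 2:
  Latitude: 58.8235′ = 0.980392°; total 77.9803917
  hemisphere S, so the sign is −
  λ: 66 + 16.607/60 = 66.2767833
  hemisphere W, so the sign is −
Point 3:
  Latitude: 87 + 15.24/60 = 87.2540000
  N → positive
  Longitude: 42.02′ = 0.700333°; total 13.7003333
  W ⇒ negate

1. -37.723757, 0.514483
2. -77.980392, -66.276783
3. 87.254000, -13.700333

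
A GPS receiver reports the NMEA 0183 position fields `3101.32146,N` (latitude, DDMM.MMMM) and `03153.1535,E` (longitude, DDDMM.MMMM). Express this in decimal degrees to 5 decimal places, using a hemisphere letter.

Lat: split at 2 digits → 31° and 1.32146′; 31 + 1.32146/60 = 31.022024
Longitude: degrees = first 3 digits = 31, minutes = 53.1535; 31 + 53.1535/60 = 31.885892

31.02202° N, 31.88589° E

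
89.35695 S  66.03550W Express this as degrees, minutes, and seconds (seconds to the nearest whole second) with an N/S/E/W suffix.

Latitude: whole degrees 89; 21.41700′ → 21′ and 25.02″
Longitude: 0.035500 × 60 = 2.13000′ → 2′, remainder × 60 = 7.80″

89°21′25″ S, 66°02′8″ W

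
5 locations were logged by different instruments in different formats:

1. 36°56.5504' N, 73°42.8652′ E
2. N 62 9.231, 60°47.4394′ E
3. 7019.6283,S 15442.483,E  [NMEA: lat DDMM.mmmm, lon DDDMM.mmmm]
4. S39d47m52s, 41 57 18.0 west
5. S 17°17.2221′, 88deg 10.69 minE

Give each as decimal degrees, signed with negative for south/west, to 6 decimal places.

Point 1:
  φ: 56.5504′ = 0.942507°; total 36.9425067
  N ⇒ keep positive
  Longitude: 73 + 42.8652/60 = 73.7144200
  E ⇒ keep positive
Point 2:
  Lat: 62 + 9.231/60 = 62.1538500
  N ⇒ keep positive
  Lon: 60 + 47.4394/60 = 60.7906567
  E → positive
Point 3:
  φ: split at 2 digits → 70° and 19.6283′; 70 + 19.6283/60 = 70.3271383
  hemisphere S, so the sign is −
  λ: split at 3 digits → 154° and 42.483′; 154 + 42.483/60 = 154.7080500
  E ⇒ keep positive
Point 4:
  Lat: 39° + 47/60 + 52/3600 = 39 + 0.783333 + 0.014444 = 39.7977778
  S → negative
  Lon: 41° + 57/60 + 18/3600 = 41 + 0.950000 + 0.005000 = 41.9550000
  W ⇒ negate
Point 5:
  φ: 17.2221′ = 0.287035°; total 17.2870350
  hemisphere S, so the sign is −
  λ: 10.69′ = 0.178167°; total 88.1781667
  E ⇒ keep positive

1. 36.942507, 73.714420
2. 62.153850, 60.790657
3. -70.327138, 154.708050
4. -39.797778, -41.955000
5. -17.287035, 88.178167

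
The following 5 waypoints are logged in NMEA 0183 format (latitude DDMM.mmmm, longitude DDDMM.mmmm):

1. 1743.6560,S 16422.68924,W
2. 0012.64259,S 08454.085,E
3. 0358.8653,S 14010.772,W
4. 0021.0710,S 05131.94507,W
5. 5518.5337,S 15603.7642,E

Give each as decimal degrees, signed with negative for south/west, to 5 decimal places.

Point 1:
  φ: split at 2 digits → 17° and 43.656′; 17 + 43.656/60 = 17.727600
  S ⇒ negate
  λ: split at 3 digits → 164° and 22.68924′; 164 + 22.68924/60 = 164.378154
  W ⇒ negate
Point 2:
  φ: split at 2 digits → 00° and 12.64259′; 0 + 12.64259/60 = 0.210710
  S → negative
  λ: degrees = first 3 digits = 84, minutes = 54.085; 84 + 54.085/60 = 84.901417
  E → positive
Point 3:
  φ: degrees = first 2 digits = 3, minutes = 58.8653; 3 + 58.8653/60 = 3.981088
  S → negative
  Lon: split at 3 digits → 140° and 10.772′; 140 + 10.772/60 = 140.179533
  W ⇒ negate
Point 4:
  φ: degrees = first 2 digits = 0, minutes = 21.071; 0 + 21.071/60 = 0.351183
  hemisphere S, so the sign is −
  λ: degrees = first 3 digits = 51, minutes = 31.94507; 51 + 31.94507/60 = 51.532418
  W ⇒ negate
Point 5:
  Lat: split at 2 digits → 55° and 18.5337′; 55 + 18.5337/60 = 55.308895
  S ⇒ negate
  Lon: degrees = first 3 digits = 156, minutes = 3.7642; 156 + 3.7642/60 = 156.062737
  E ⇒ keep positive

1. -17.72760, -164.37815
2. -0.21071, 84.90142
3. -3.98109, -140.17953
4. -0.35118, -51.53242
5. -55.30890, 156.06274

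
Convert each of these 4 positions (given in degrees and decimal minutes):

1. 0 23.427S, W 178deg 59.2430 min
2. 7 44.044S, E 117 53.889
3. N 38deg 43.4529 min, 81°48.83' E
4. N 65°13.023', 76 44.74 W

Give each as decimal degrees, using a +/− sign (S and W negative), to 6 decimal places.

Point 1:
  Latitude: 23.427′ = 0.390450°; total 0.3904500
  S → negative
  Longitude: 178 + 59.243/60 = 178.9873833
  W → negative
Point 2:
  Latitude: 44.044′ = 0.734067°; total 7.7340667
  hemisphere S, so the sign is −
  λ: 53.889′ = 0.898150°; total 117.8981500
  E → positive
Point 3:
  Latitude: 43.4529′ = 0.724215°; total 38.7242150
  N ⇒ keep positive
  λ: 81 + 48.83/60 = 81.8138333
  E → positive
Point 4:
  Lat: 65 + 13.023/60 = 65.2170500
  N ⇒ keep positive
  Lon: 76 + 44.74/60 = 76.7456667
  W → negative

1. -0.390450, -178.987383
2. -7.734067, 117.898150
3. 38.724215, 81.813833
4. 65.217050, -76.745667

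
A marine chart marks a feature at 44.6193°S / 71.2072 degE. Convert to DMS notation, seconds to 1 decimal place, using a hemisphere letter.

Latitude: 0.619300 × 60 = 37.15800′ → 37′, remainder × 60 = 9.480″
λ: whole degrees 71; 12.43200′ → 12′ and 25.920″

44°37′9.5″ S, 71°12′25.9″ E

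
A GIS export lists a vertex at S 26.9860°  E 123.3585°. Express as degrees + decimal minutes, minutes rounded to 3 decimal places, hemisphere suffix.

Lat: 26° + 0.986000 × 60 = 26° 59.16000′
λ: fractional part 0.358500 → 21.51000 minutes

26° 59.160′ S, 123° 21.510′ E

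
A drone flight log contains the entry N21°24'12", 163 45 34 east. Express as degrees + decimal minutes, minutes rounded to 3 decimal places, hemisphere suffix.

21° 24.200′ N, 163° 45.567′ E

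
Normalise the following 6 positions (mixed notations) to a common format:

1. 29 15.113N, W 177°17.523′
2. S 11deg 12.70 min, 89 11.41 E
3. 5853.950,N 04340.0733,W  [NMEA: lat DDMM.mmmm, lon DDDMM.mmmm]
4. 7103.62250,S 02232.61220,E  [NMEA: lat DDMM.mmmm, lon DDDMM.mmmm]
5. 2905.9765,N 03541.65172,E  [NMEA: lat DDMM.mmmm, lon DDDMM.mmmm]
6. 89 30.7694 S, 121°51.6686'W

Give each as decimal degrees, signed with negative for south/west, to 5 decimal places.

Point 1:
  Latitude: 29 + 15.113/60 = 29.251883
  N → positive
  Longitude: 177 + 17.523/60 = 177.292050
  W ⇒ negate
Point 2:
  Lat: 12.7′ = 0.211667°; total 11.211667
  hemisphere S, so the sign is −
  Longitude: 11.41′ = 0.190167°; total 89.190167
  E ⇒ keep positive
Point 3:
  Latitude: split at 2 digits → 58° and 53.95′; 58 + 53.95/60 = 58.899167
  N → positive
  Longitude: split at 3 digits → 043° and 40.0733′; 43 + 40.0733/60 = 43.667888
  hemisphere W, so the sign is −
Point 4:
  Latitude: split at 2 digits → 71° and 3.6225′; 71 + 3.6225/60 = 71.060375
  S → negative
  Lon: split at 3 digits → 022° and 32.6122′; 22 + 32.6122/60 = 22.543537
  E → positive
Point 5:
  Latitude: degrees = first 2 digits = 29, minutes = 5.9765; 29 + 5.9765/60 = 29.099608
  N → positive
  Longitude: split at 3 digits → 035° and 41.65172′; 35 + 41.65172/60 = 35.694195
  E ⇒ keep positive
Point 6:
  Lat: 30.7694′ = 0.512823°; total 89.512823
  S ⇒ negate
  λ: 51.6686′ = 0.861143°; total 121.861143
  hemisphere W, so the sign is −

1. 29.25188, -177.29205
2. -11.21167, 89.19017
3. 58.89917, -43.66789
4. -71.06038, 22.54354
5. 29.09961, 35.69420
6. -89.51282, -121.86114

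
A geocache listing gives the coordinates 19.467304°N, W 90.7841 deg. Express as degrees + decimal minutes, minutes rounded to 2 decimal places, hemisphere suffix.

19° 28.04′ N, 90° 47.05′ W

Lat: 19° + 0.467304 × 60 = 19° 28.0382′
Lon: 90° + 0.784100 × 60 = 90° 47.0460′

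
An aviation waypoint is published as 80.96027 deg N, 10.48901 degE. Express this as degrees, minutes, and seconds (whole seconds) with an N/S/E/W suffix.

Latitude: 0.960270° → 57.61620′; 0.61620 × 60 = 36.97″
Lon: whole degrees 10; 29.34060′ → 29′ and 20.44″

80°57′37″ N, 10°29′20″ E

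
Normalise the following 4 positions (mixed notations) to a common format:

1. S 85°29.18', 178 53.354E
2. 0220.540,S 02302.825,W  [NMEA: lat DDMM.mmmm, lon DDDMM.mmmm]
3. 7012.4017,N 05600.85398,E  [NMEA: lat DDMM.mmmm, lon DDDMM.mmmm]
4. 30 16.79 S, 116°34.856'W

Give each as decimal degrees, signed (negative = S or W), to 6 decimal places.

1. -85.486333, 178.889233
2. -2.342333, -23.047083
3. 70.206695, 56.014233
4. -30.279833, -116.580933

Point 1:
  Lat: 29.18′ = 0.486333°; total 85.4863333
  hemisphere S, so the sign is −
  Longitude: 178 + 53.354/60 = 178.8892333
  E → positive
Point 2:
  Latitude: split at 2 digits → 02° and 20.54′; 2 + 20.54/60 = 2.3423333
  S ⇒ negate
  Lon: degrees = first 3 digits = 23, minutes = 2.825; 23 + 2.825/60 = 23.0470833
  W → negative
Point 3:
  Lat: degrees = first 2 digits = 70, minutes = 12.4017; 70 + 12.4017/60 = 70.2066950
  N ⇒ keep positive
  Longitude: split at 3 digits → 056° and 0.85398′; 56 + 0.85398/60 = 56.0142330
  E ⇒ keep positive
Point 4:
  Lat: 30 + 16.79/60 = 30.2798333
  S ⇒ negate
  Longitude: 34.856′ = 0.580933°; total 116.5809333
  W ⇒ negate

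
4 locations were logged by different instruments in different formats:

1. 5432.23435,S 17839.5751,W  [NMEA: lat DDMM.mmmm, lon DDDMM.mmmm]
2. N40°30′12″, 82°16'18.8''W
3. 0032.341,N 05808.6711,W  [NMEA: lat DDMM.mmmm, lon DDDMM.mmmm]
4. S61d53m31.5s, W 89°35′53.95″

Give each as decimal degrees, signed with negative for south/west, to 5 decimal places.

Point 1:
  Latitude: split at 2 digits → 54° and 32.23435′; 54 + 32.23435/60 = 54.537239
  hemisphere S, so the sign is −
  λ: split at 3 digits → 178° and 39.5751′; 178 + 39.5751/60 = 178.659585
  hemisphere W, so the sign is −
Point 2:
  Latitude: 40° + 30/60 + 12/3600 = 40 + 0.500000 + 0.003333 = 40.503333
  N ⇒ keep positive
  Longitude: 82° + 16/60 + 18.8/3600 = 82 + 0.266667 + 0.005222 = 82.271889
  W → negative
Point 3:
  Lat: degrees = first 2 digits = 0, minutes = 32.341; 0 + 32.341/60 = 0.539017
  N → positive
  Longitude: split at 3 digits → 058° and 8.6711′; 58 + 8.6711/60 = 58.144518
  hemisphere W, so the sign is −
Point 4:
  Lat: 61° + 53/60 + 31.5/3600 = 61 + 0.883333 + 0.008750 = 61.892083
  S → negative
  λ: 35′ + 53.95″ = 35.89917′; 89 + 35.89917/60 = 89.598319
  W ⇒ negate

1. -54.53724, -178.65959
2. 40.50333, -82.27189
3. 0.53902, -58.14452
4. -61.89208, -89.59832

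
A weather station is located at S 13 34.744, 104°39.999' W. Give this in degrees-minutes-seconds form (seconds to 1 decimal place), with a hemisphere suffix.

13°34′44.6″ S, 104°39′59.9″ W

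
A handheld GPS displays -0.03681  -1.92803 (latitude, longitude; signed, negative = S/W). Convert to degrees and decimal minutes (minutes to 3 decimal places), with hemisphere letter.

Latitude is negative → S; |value| = 0.036810
Lat: 0° + 0.036810 × 60 = 0° 2.20860′
Longitude is negative → W; |value| = 1.928030
Lon: minutes = (1.928030 − 1) × 60 = 55.68180

0° 2.209′ S, 1° 55.682′ W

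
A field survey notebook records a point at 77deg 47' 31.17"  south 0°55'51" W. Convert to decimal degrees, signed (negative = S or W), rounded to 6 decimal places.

φ: 47′ + 31.17″ = 47.51950′; 77 + 47.51950/60 = 77.7919917
S ⇒ negate
Longitude: 55′ + 51″ = 55.85000′; 0 + 55.85000/60 = 0.9308333
W → negative

-77.791992, -0.930833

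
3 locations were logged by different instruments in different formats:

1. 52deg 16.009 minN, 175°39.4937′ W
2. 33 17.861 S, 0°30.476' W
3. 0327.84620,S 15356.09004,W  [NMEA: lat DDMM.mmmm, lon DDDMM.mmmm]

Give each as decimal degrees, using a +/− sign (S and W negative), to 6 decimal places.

Point 1:
  Lat: 52 + 16.009/60 = 52.2668167
  N ⇒ keep positive
  Longitude: 39.4937′ = 0.658228°; total 175.6582283
  W ⇒ negate
Point 2:
  φ: 17.861′ = 0.297683°; total 33.2976833
  S ⇒ negate
  Longitude: 30.476′ = 0.507933°; total 0.5079333
  hemisphere W, so the sign is −
Point 3:
  Lat: degrees = first 2 digits = 3, minutes = 27.8462; 3 + 27.8462/60 = 3.4641033
  S → negative
  Longitude: split at 3 digits → 153° and 56.09004′; 153 + 56.09004/60 = 153.9348340
  W → negative

1. 52.266817, -175.658228
2. -33.297683, -0.507933
3. -3.464103, -153.934834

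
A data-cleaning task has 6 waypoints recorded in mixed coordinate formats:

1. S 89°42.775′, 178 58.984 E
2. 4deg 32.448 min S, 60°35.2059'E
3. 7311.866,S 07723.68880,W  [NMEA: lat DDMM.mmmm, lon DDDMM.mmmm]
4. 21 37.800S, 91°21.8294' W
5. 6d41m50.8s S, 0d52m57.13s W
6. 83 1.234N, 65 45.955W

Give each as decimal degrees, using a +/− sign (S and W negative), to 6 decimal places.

1. -89.712917, 178.983067
2. -4.540800, 60.586765
3. -73.197767, -77.394813
4. -21.630000, -91.363823
5. -6.697444, -0.882536
6. 83.020567, -65.765917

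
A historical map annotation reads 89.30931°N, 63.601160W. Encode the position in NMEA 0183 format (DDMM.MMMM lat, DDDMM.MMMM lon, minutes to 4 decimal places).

8918.5586,N / 06336.0696,W

φ: minutes = (89.309310 − 89) × 60 = 18.558600
Lon: fractional part 0.601160 → 36.069600 minutes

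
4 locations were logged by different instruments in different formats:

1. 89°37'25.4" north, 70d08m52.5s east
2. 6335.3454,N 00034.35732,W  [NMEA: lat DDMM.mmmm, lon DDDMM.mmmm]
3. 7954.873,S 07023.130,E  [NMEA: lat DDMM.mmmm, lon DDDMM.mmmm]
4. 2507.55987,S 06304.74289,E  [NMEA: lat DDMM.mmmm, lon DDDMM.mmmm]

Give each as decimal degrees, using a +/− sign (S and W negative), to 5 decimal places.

1. 89.62372, 70.14792
2. 63.58909, -0.57262
3. -79.91455, 70.38550
4. -25.12600, 63.07905

Point 1:
  Lat: 89 + 37/60 + 25.4/3600 = 89.623722
  N ⇒ keep positive
  Lon: 70 + 8/60 + 52.5/3600 = 70.147917
  E ⇒ keep positive
Point 2:
  Latitude: degrees = first 2 digits = 63, minutes = 35.3454; 63 + 35.3454/60 = 63.589090
  N ⇒ keep positive
  Longitude: split at 3 digits → 000° and 34.35732′; 0 + 34.35732/60 = 0.572622
  W ⇒ negate
Point 3:
  Lat: split at 2 digits → 79° and 54.873′; 79 + 54.873/60 = 79.914550
  S → negative
  Lon: split at 3 digits → 070° and 23.13′; 70 + 23.13/60 = 70.385500
  E ⇒ keep positive
Point 4:
  φ: degrees = first 2 digits = 25, minutes = 7.55987; 25 + 7.55987/60 = 25.125998
  S ⇒ negate
  λ: split at 3 digits → 063° and 4.74289′; 63 + 4.74289/60 = 63.079048
  E ⇒ keep positive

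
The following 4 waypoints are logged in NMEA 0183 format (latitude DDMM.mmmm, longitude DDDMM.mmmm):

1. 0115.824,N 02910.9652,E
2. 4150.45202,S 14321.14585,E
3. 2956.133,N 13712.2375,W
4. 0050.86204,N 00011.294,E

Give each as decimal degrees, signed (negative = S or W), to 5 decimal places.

Point 1:
  Lat: degrees = first 2 digits = 1, minutes = 15.824; 1 + 15.824/60 = 1.263733
  N ⇒ keep positive
  λ: degrees = first 3 digits = 29, minutes = 10.9652; 29 + 10.9652/60 = 29.182753
  E ⇒ keep positive
Point 2:
  Lat: degrees = first 2 digits = 41, minutes = 50.45202; 41 + 50.45202/60 = 41.840867
  hemisphere S, so the sign is −
  λ: degrees = first 3 digits = 143, minutes = 21.14585; 143 + 21.14585/60 = 143.352431
  E ⇒ keep positive
Point 3:
  φ: degrees = first 2 digits = 29, minutes = 56.133; 29 + 56.133/60 = 29.935550
  N ⇒ keep positive
  Lon: split at 3 digits → 137° and 12.2375′; 137 + 12.2375/60 = 137.203958
  W ⇒ negate
Point 4:
  Lat: split at 2 digits → 00° and 50.86204′; 0 + 50.86204/60 = 0.847701
  N → positive
  Lon: degrees = first 3 digits = 0, minutes = 11.294; 0 + 11.294/60 = 0.188233
  E ⇒ keep positive

1. 1.26373, 29.18275
2. -41.84087, 143.35243
3. 29.93555, -137.20396
4. 0.84770, 0.18823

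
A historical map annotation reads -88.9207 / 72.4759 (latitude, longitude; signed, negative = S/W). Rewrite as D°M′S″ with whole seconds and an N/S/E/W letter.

Latitude is negative → S; |value| = 88.920700
φ: 0.920700 × 60 = 55.24200′ → 55′, remainder × 60 = 14.52″
λ: whole degrees 72; 28.55400′ → 28′ and 33.24″

88°55′15″ S, 72°28′33″ E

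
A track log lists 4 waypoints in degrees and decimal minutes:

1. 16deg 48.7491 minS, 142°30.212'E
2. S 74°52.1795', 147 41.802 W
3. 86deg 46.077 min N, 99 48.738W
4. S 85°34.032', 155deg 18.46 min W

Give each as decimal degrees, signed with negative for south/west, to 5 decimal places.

Point 1:
  φ: 48.7491′ = 0.812485°; total 16.812485
  S ⇒ negate
  λ: 142 + 30.212/60 = 142.503533
  E ⇒ keep positive
Point 2:
  Lat: 52.1795′ = 0.869658°; total 74.869658
  S ⇒ negate
  λ: 147 + 41.802/60 = 147.696700
  hemisphere W, so the sign is −
Point 3:
  Lat: 86 + 46.077/60 = 86.767950
  N → positive
  λ: 99 + 48.738/60 = 99.812300
  W ⇒ negate
Point 4:
  Lat: 85 + 34.032/60 = 85.567200
  S ⇒ negate
  λ: 18.46′ = 0.307667°; total 155.307667
  W → negative

1. -16.81249, 142.50353
2. -74.86966, -147.69670
3. 86.76795, -99.81230
4. -85.56720, -155.30767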